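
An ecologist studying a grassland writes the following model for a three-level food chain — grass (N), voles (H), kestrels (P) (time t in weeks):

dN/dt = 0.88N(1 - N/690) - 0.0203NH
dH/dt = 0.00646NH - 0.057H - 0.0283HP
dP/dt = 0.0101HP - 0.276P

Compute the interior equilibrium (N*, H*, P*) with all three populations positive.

From dP/dt = 0: 0.0101H* = 0.276, so H* = 27.3.
From dN/dt = 0: 0.88(1 - N*/690) = 0.0203·27.3, giving N* = 690·(1 - 0.63) = 255.
From dH/dt = 0: 0.00646·255 - 0.057 = 0.0283P*, so P* = 1.59/0.0283 = 56.2.

N* ≈ 255, H* ≈ 27.3, P* ≈ 56.2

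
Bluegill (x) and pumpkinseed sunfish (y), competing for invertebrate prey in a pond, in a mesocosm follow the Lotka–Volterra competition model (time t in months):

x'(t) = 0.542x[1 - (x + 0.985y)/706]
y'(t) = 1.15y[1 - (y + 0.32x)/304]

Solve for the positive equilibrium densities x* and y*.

x* ≈ 594, y* ≈ 114

Setting both brackets to zero gives the nullclines x + 0.985y = 706 and 0.32x + y = 304.
Substituting y = 304 - 0.32x into the first: x(1 - 0.985·0.32) = 706 - 0.985·304.
So x* = 407/0.685 = 594, and then y* = 304 - 0.32·594 = 114.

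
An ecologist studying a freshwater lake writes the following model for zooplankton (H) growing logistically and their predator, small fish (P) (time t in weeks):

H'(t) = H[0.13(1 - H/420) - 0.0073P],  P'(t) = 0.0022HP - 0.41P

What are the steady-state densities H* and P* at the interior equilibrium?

From dP/dt = 0 with P > 0: 0.0022H* = 0.41, so H* = 186.
Substitute into dH/dt = 0: 0.13(1 - 186/420) = 0.0073P*.
The bracket is 0.556, giving P* = 0.0723/0.0073 = 9.91.

H* ≈ 186, P* ≈ 9.91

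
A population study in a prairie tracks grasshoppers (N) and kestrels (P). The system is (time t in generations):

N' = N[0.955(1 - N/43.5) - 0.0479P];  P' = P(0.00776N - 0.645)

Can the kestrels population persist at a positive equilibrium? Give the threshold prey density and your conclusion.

Threshold N = 83.1; K < 83.1, so no, the predator goes extinct.

The predator equation gives dP/dt > 0 only when N > 0.645/0.00776 = 83.1.
Without the predator, N → K = 43.5. Since 43.5 < 83.1, the predator cannot invade.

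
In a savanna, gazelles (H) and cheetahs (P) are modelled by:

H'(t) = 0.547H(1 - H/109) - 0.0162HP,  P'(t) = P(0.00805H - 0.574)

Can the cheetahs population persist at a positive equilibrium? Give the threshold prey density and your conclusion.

The predator equation gives dP/dt > 0 only when H > 0.574/0.00805 = 71.3.
Without the predator, H → K = 109. Since 109 > 71.3, the predator can invade and persist.

Threshold H = 71.3; K > 71.3, so yes, the predator persists.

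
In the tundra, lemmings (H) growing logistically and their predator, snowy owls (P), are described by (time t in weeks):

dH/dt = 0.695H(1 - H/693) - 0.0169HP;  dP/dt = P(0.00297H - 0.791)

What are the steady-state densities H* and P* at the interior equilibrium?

From dP/dt = 0 with P > 0: 0.00297H* = 0.791, so H* = 266.
Substitute into dH/dt = 0: 0.695(1 - 266/693) = 0.0169P*.
The bracket is 0.616, giving P* = 0.428/0.0169 = 25.3.

H* ≈ 266, P* ≈ 25.3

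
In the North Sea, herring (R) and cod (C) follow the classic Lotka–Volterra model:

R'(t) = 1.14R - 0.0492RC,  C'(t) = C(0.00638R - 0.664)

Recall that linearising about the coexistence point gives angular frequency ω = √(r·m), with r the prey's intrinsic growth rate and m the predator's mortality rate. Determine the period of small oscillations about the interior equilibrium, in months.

Here r = 1.14 and m = 0.664, so r·m = 0.757.
ω = √0.757 = 0.87 per month, hence T = 2π/ω ≈ 7.22 months.

T ≈ 7.22 months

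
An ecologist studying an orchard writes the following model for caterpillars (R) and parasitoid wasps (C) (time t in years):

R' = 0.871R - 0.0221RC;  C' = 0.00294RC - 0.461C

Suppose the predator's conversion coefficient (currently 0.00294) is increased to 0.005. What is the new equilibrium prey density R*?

At the interior fixed point, setting dC/dt = 0 with C > 0 fixes R* = (predator death rate)/(RC coefficient) — independent of the other coefficients.
With the change, R* = 0.461/0.005 = 92.2; it falls from 157.

R* ≈ 92.2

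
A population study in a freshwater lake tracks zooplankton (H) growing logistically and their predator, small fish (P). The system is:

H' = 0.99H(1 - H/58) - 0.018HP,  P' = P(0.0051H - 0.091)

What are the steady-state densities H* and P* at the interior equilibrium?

From dP/dt = 0 with P > 0: 0.0051H* = 0.091, so H* = 17.8.
Substitute into dH/dt = 0: 0.99(1 - 17.8/58) = 0.018P*.
The bracket is 0.692, giving P* = 0.685/0.018 = 38.1.

H* ≈ 17.8, P* ≈ 38.1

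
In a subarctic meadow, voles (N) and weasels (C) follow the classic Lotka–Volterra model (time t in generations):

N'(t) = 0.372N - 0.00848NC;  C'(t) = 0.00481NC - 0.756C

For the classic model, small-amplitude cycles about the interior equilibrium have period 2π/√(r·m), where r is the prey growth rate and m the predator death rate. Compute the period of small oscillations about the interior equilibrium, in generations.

T ≈ 11.8 generations

Here r = 0.372 and m = 0.756, so r·m = 0.281.
ω = √0.281 = 0.53 per generation, hence T = 2π/ω ≈ 11.8 generations.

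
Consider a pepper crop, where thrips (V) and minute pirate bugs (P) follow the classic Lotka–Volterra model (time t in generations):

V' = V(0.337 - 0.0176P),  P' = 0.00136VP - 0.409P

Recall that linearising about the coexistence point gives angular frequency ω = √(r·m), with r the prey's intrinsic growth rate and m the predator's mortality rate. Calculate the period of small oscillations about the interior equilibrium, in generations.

Here r = 0.337 and m = 0.409, so r·m = 0.138.
ω = √0.138 = 0.371 per generation, hence T = 2π/ω ≈ 16.9 generations.

T ≈ 16.9 generations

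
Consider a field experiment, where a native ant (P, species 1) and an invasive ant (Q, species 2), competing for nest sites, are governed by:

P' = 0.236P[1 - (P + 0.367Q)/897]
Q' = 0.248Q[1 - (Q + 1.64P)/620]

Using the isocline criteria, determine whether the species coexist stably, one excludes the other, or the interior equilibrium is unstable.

Compare the nullcline intercepts: K1/α12 = 897/0.367 = 2440 > K2 = 620; K2/α21 = 620/1.64 = 378 < K1 = 897.
Since the inequalities point opposite ways, species 1 can invade but species 2 cannot.

species 1 excludes species 2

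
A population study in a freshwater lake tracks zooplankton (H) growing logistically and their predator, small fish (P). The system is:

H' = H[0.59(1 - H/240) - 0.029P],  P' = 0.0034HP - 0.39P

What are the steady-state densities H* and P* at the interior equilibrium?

H* ≈ 115, P* ≈ 10.6

From dP/dt = 0 with P > 0: 0.0034H* = 0.39, so H* = 115.
Substitute into dH/dt = 0: 0.59(1 - 115/240) = 0.029P*.
The bracket is 0.522, giving P* = 0.308/0.029 = 10.6.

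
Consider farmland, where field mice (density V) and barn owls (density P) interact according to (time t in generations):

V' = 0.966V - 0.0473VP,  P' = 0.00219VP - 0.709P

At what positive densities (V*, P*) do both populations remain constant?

Set dP/dt = 0 with P > 0: 0.00219V - 0.709 = 0, so V* = 0.709/0.00219 = 324.
Set dV/dt = 0 with V > 0: 0.966 - 0.0473P = 0, so P* = 0.966/0.0473 = 20.4.

V* ≈ 324, P* ≈ 20.4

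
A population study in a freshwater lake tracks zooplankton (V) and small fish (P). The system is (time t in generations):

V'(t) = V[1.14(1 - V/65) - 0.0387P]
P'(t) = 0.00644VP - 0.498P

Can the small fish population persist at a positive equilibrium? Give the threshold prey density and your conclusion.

The predator equation gives dP/dt > 0 only when V > 0.498/0.00644 = 77.3.
Without the predator, V → K = 65. Since 65 < 77.3, the predator cannot invade.

Threshold V = 77.3; K < 77.3, so no, the predator goes extinct.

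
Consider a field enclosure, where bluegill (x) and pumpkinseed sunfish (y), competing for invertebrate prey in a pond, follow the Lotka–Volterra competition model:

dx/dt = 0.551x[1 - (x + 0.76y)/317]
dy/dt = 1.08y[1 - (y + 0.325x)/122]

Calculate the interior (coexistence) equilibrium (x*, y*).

x* ≈ 298, y* ≈ 25.2

Setting both brackets to zero gives the nullclines x + 0.76y = 317 and 0.325x + y = 122.
Substituting y = 122 - 0.325x into the first: x(1 - 0.76·0.325) = 317 - 0.76·122.
So x* = 224/0.753 = 298, and then y* = 122 - 0.325·298 = 25.2.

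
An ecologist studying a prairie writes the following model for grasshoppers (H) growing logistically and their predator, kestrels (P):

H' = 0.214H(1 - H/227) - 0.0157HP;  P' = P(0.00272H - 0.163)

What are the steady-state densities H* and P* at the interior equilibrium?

From dP/dt = 0 with P > 0: 0.00272H* = 0.163, so H* = 59.9.
Substitute into dH/dt = 0: 0.214(1 - 59.9/227) = 0.0157P*.
The bracket is 0.736, giving P* = 0.158/0.0157 = 10.

H* ≈ 59.9, P* ≈ 10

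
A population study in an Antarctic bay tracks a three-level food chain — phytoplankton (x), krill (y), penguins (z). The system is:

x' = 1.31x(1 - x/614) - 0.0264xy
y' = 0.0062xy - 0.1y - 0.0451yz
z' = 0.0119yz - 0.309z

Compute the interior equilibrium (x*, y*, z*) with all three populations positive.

From dz/dt = 0: 0.0119y* = 0.309, so y* = 26.
From dx/dt = 0: 1.31(1 - x*/614) = 0.0264·26, giving x* = 614·(1 - 0.523) = 293.
From dy/dt = 0: 0.0062·293 - 0.1 = 0.0451z*, so z* = 1.71/0.0451 = 38.

x* ≈ 293, y* ≈ 26, z* ≈ 38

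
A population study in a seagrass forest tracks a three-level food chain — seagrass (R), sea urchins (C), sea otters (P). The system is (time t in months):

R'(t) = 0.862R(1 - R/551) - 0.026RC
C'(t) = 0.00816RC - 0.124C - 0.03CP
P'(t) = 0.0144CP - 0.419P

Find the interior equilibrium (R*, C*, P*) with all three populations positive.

R* ≈ 67.4, C* ≈ 29.1, P* ≈ 14.2

From dP/dt = 0: 0.0144C* = 0.419, so C* = 29.1.
From dR/dt = 0: 0.862(1 - R*/551) = 0.026·29.1, giving R* = 551·(1 - 0.878) = 67.4.
From dC/dt = 0: 0.00816·67.4 - 0.124 = 0.03P*, so P* = 0.426/0.03 = 14.2.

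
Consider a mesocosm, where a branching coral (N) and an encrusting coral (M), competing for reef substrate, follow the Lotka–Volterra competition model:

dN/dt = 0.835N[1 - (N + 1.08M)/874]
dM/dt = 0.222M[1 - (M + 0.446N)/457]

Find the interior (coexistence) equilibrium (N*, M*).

Setting both brackets to zero gives the nullclines N + 1.08M = 874 and 0.446N + M = 457.
Substituting M = 457 - 0.446N into the first: N(1 - 1.08·0.446) = 874 - 1.08·457.
So N* = 380/0.518 = 734, and then M* = 457 - 0.446·734 = 130.

N* ≈ 734, M* ≈ 130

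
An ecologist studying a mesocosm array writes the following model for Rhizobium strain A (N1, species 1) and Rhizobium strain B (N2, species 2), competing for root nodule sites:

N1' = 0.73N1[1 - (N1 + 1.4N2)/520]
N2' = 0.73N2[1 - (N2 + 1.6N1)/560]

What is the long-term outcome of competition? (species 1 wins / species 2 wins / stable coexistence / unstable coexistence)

Compare the nullcline intercepts: K1/α12 = 520/1.4 = 371 < K2 = 560; K2/α21 = 560/1.6 = 350 < K1 = 520.
Since both are reversed, neither can invade when rare; the interior point is a saddle.

unstable coexistence (outcome depends on initial conditions)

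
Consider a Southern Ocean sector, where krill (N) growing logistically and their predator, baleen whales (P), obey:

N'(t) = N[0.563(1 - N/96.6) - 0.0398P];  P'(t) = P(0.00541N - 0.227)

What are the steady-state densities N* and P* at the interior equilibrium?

From dP/dt = 0 with P > 0: 0.00541N* = 0.227, so N* = 42.
Substitute into dN/dt = 0: 0.563(1 - 42/96.6) = 0.0398P*.
The bracket is 0.566, giving P* = 0.318/0.0398 = 8.

N* ≈ 42, P* ≈ 8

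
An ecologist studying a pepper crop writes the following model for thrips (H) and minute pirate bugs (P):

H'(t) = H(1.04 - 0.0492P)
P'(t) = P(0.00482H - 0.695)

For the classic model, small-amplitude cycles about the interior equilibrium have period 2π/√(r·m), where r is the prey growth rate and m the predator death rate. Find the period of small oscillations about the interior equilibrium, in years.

T ≈ 7.39 years

Here r = 1.04 and m = 0.695, so r·m = 0.723.
ω = √0.723 = 0.85 per year, hence T = 2π/ω ≈ 7.39 years.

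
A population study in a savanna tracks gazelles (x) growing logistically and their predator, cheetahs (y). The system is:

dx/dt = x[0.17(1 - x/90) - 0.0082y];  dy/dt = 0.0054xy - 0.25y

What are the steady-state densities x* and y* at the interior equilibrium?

x* ≈ 46.3, y* ≈ 10.1

From dy/dt = 0 with y > 0: 0.0054x* = 0.25, so x* = 46.3.
Substitute into dx/dt = 0: 0.17(1 - 46.3/90) = 0.0082y*.
The bracket is 0.486, giving y* = 0.0826/0.0082 = 10.1.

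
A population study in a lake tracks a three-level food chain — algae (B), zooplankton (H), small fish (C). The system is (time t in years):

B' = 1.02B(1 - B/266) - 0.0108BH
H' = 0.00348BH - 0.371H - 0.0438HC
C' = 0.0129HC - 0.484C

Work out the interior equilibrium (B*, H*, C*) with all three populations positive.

From dC/dt = 0: 0.0129H* = 0.484, so H* = 37.5.
From dB/dt = 0: 1.02(1 - B*/266) = 0.0108·37.5, giving B* = 266·(1 - 0.397) = 160.
From dH/dt = 0: 0.00348·160 - 0.371 = 0.0438C*, so C* = 0.187/0.0438 = 4.27.

B* ≈ 160, H* ≈ 37.5, C* ≈ 4.27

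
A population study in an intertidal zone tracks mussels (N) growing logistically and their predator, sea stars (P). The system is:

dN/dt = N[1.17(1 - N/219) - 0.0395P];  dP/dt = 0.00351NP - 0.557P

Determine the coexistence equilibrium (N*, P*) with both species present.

N* ≈ 159, P* ≈ 8.16

From dP/dt = 0 with P > 0: 0.00351N* = 0.557, so N* = 159.
Substitute into dN/dt = 0: 1.17(1 - 159/219) = 0.0395P*.
The bracket is 0.275, giving P* = 0.322/0.0395 = 8.16.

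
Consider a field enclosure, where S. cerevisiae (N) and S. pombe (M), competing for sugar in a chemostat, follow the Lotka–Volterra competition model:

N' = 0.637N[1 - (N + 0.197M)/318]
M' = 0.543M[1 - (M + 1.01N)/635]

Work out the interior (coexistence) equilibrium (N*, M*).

N* ≈ 241, M* ≈ 392

Setting both brackets to zero gives the nullclines N + 0.197M = 318 and 1.01N + M = 635.
Substituting M = 635 - 1.01N into the first: N(1 - 0.197·1.01) = 318 - 0.197·635.
So N* = 193/0.801 = 241, and then M* = 635 - 1.01·241 = 392.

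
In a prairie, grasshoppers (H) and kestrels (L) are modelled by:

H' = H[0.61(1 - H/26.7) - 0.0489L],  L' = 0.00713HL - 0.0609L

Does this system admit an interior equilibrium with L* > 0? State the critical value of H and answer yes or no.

The predator equation gives dL/dt > 0 only when H > 0.0609/0.00713 = 8.54.
Without the predator, H → K = 26.7. Since 26.7 > 8.54, the predator can invade and persist.

Threshold H = 8.54; K > 8.54, so yes, the predator persists.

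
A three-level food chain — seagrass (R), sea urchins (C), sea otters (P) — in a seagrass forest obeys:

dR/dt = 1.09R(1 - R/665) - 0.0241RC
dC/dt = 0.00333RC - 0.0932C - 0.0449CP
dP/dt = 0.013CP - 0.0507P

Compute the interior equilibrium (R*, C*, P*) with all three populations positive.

R* ≈ 608, C* ≈ 3.9, P* ≈ 43

From dP/dt = 0: 0.013C* = 0.0507, so C* = 3.9.
From dR/dt = 0: 1.09(1 - R*/665) = 0.0241·3.9, giving R* = 665·(1 - 0.0862) = 608.
From dC/dt = 0: 0.00333·608 - 0.0932 = 0.0449P*, so P* = 1.93/0.0449 = 43.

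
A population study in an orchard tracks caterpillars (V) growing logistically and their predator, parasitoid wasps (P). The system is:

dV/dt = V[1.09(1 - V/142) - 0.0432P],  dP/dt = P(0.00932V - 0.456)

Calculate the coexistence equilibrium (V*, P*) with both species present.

From dP/dt = 0 with P > 0: 0.00932V* = 0.456, so V* = 48.9.
Substitute into dV/dt = 0: 1.09(1 - 48.9/142) = 0.0432P*.
The bracket is 0.655, giving P* = 0.714/0.0432 = 16.5.

V* ≈ 48.9, P* ≈ 16.5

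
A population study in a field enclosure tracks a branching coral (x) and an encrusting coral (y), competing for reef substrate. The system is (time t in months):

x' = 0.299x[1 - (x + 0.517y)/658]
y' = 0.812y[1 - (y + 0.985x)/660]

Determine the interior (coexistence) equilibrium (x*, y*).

x* ≈ 645, y* ≈ 24.2

Setting both brackets to zero gives the nullclines x + 0.517y = 658 and 0.985x + y = 660.
Substituting y = 660 - 0.985x into the first: x(1 - 0.517·0.985) = 658 - 0.517·660.
So x* = 317/0.491 = 645, and then y* = 660 - 0.985·645 = 24.2.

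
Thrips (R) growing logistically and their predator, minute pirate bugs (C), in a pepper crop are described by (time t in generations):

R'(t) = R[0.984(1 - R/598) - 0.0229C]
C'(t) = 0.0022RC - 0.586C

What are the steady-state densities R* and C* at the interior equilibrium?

From dC/dt = 0 with C > 0: 0.0022R* = 0.586, so R* = 266.
Substitute into dR/dt = 0: 0.984(1 - 266/598) = 0.0229C*.
The bracket is 0.555, giving C* = 0.546/0.0229 = 23.8.

R* ≈ 266, C* ≈ 23.8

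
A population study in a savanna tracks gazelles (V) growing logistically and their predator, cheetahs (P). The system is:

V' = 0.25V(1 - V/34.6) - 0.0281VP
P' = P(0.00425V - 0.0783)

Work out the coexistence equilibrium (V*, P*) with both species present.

From dP/dt = 0 with P > 0: 0.00425V* = 0.0783, so V* = 18.4.
Substitute into dV/dt = 0: 0.25(1 - 18.4/34.6) = 0.0281P*.
The bracket is 0.468, giving P* = 0.117/0.0281 = 4.16.

V* ≈ 18.4, P* ≈ 4.16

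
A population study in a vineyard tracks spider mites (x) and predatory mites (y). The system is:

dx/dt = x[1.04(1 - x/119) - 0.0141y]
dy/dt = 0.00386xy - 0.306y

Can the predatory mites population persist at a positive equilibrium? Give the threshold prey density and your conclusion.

The predator equation gives dy/dt > 0 only when x > 0.306/0.00386 = 79.3.
Without the predator, x → K = 119. Since 119 > 79.3, the predator can invade and persist.

Threshold x = 79.3; K > 79.3, so yes, the predator persists.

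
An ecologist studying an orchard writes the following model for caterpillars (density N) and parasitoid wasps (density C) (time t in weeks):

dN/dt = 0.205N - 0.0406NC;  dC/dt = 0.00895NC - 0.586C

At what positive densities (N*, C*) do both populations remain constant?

N* ≈ 65.5, C* ≈ 5.05

Set dC/dt = 0 with C > 0: 0.00895N - 0.586 = 0, so N* = 0.586/0.00895 = 65.5.
Set dN/dt = 0 with N > 0: 0.205 - 0.0406C = 0, so C* = 0.205/0.0406 = 5.05.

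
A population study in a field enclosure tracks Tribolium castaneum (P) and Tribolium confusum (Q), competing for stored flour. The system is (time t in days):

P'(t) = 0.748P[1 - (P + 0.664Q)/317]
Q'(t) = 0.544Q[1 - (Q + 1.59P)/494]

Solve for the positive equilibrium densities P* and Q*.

Setting both brackets to zero gives the nullclines P + 0.664Q = 317 and 1.59P + Q = 494.
Substituting Q = 494 - 1.59P into the first: P(1 - 0.664·1.59) = 317 - 0.664·494.
So P* = -11/-0.0558 = 198, and then Q* = 494 - 1.59·198 = 180.

P* ≈ 198, Q* ≈ 180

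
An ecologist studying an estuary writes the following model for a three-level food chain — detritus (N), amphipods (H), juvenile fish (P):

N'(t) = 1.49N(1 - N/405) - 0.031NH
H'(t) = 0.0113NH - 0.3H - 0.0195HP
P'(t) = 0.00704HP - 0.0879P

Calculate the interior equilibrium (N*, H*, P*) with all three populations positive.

N* ≈ 300, H* ≈ 12.5, P* ≈ 158

From dP/dt = 0: 0.00704H* = 0.0879, so H* = 12.5.
From dN/dt = 0: 1.49(1 - N*/405) = 0.031·12.5, giving N* = 405·(1 - 0.26) = 300.
From dH/dt = 0: 0.0113·300 - 0.3 = 0.0195P*, so P* = 3.09/0.0195 = 158.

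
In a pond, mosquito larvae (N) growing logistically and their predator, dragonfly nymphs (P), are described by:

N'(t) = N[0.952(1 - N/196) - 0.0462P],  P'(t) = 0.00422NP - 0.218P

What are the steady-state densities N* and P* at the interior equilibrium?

From dP/dt = 0 with P > 0: 0.00422N* = 0.218, so N* = 51.7.
Substitute into dN/dt = 0: 0.952(1 - 51.7/196) = 0.0462P*.
The bracket is 0.736, giving P* = 0.701/0.0462 = 15.2.

N* ≈ 51.7, P* ≈ 15.2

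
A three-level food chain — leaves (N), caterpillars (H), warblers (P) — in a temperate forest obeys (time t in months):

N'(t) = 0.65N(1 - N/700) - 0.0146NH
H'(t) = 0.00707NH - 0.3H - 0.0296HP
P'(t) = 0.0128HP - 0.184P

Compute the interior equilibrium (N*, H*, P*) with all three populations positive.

N* ≈ 474, H* ≈ 14.4, P* ≈ 103

From dP/dt = 0: 0.0128H* = 0.184, so H* = 14.4.
From dN/dt = 0: 0.65(1 - N*/700) = 0.0146·14.4, giving N* = 700·(1 - 0.323) = 474.
From dH/dt = 0: 0.00707·474 - 0.3 = 0.0296P*, so P* = 3.05/0.0296 = 103.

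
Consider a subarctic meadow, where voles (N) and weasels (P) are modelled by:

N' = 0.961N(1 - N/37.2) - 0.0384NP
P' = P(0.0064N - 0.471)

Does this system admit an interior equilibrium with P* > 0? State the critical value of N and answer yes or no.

Threshold N = 73.6; K < 73.6, so no, the predator goes extinct.

The predator equation gives dP/dt > 0 only when N > 0.471/0.0064 = 73.6.
Without the predator, N → K = 37.2. Since 37.2 < 73.6, the predator cannot invade.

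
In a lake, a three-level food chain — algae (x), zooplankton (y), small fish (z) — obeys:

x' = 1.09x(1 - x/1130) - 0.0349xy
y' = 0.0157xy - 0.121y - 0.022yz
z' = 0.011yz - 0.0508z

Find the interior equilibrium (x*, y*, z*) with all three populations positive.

x* ≈ 963, y* ≈ 4.62, z* ≈ 682

From dz/dt = 0: 0.011y* = 0.0508, so y* = 4.62.
From dx/dt = 0: 1.09(1 - x*/1130) = 0.0349·4.62, giving x* = 1130·(1 - 0.148) = 963.
From dy/dt = 0: 0.0157·963 - 0.121 = 0.022z*, so z* = 15/0.022 = 682.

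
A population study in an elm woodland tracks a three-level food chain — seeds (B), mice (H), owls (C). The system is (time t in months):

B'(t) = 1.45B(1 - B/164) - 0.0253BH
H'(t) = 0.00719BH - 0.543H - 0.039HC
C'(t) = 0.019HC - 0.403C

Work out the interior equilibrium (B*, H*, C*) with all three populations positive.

From dC/dt = 0: 0.019H* = 0.403, so H* = 21.2.
From dB/dt = 0: 1.45(1 - B*/164) = 0.0253·21.2, giving B* = 164·(1 - 0.37) = 103.
From dH/dt = 0: 0.00719·103 - 0.543 = 0.039C*, so C* = 0.2/0.039 = 5.12.

B* ≈ 103, H* ≈ 21.2, C* ≈ 5.12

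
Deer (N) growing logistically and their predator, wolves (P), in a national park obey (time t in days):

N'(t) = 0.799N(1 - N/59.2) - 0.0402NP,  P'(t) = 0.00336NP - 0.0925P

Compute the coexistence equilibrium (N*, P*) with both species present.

From dP/dt = 0 with P > 0: 0.00336N* = 0.0925, so N* = 27.5.
Substitute into dN/dt = 0: 0.799(1 - 27.5/59.2) = 0.0402P*.
The bracket is 0.535, giving P* = 0.427/0.0402 = 10.6.

N* ≈ 27.5, P* ≈ 10.6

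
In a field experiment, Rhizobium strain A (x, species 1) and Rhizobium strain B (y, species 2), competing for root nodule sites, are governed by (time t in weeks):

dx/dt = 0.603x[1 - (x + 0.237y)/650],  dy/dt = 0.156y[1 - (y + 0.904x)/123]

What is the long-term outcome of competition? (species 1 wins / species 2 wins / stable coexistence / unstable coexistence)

Compare the nullcline intercepts: K1/α12 = 650/0.237 = 2740 > K2 = 123; K2/α21 = 123/0.904 = 136 < K1 = 650.
Since the inequalities point opposite ways, species 1 can invade but species 2 cannot.

species 1 excludes species 2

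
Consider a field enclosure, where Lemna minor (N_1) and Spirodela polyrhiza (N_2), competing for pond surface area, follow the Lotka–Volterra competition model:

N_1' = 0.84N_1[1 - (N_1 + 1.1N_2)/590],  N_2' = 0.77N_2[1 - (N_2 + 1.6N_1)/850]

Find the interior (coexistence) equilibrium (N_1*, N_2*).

Setting both brackets to zero gives the nullclines N_1 + 1.1N_2 = 590 and 1.6N_1 + N_2 = 850.
Substituting N_2 = 850 - 1.6N_1 into the first: N_1(1 - 1.1·1.6) = 590 - 1.1·850.
So N_1* = -345/-0.76 = 454, and then N_2* = 850 - 1.6·454 = 124.

N_1* ≈ 454, N_2* ≈ 124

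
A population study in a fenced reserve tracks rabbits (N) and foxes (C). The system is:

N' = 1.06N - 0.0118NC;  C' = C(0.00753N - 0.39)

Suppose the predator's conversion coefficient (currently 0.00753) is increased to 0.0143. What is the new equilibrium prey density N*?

N* ≈ 27.3

At the interior fixed point, setting dC/dt = 0 with C > 0 fixes N* = (predator death rate)/(NC coefficient) — independent of the other coefficients.
With the change, N* = 0.39/0.0143 = 27.3; it falls from 51.8.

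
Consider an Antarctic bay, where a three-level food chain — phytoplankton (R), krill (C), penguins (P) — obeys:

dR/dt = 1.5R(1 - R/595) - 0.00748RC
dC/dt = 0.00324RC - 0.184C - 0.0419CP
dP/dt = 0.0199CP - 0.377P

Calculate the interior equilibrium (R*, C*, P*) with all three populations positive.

From dP/dt = 0: 0.0199C* = 0.377, so C* = 18.9.
From dR/dt = 0: 1.5(1 - R*/595) = 0.00748·18.9, giving R* = 595·(1 - 0.0945) = 539.
From dC/dt = 0: 0.00324·539 - 0.184 = 0.0419P*, so P* = 1.56/0.0419 = 37.3.

R* ≈ 539, C* ≈ 18.9, P* ≈ 37.3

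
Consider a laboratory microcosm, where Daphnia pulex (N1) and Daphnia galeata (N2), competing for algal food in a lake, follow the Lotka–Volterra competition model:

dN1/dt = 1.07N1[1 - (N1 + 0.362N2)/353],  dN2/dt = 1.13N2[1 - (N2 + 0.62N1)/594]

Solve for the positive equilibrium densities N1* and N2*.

Setting both brackets to zero gives the nullclines N1 + 0.362N2 = 353 and 0.62N1 + N2 = 594.
Substituting N2 = 594 - 0.62N1 into the first: N1(1 - 0.362·0.62) = 353 - 0.362·594.
So N1* = 138/0.776 = 178, and then N2* = 594 - 0.62·178 = 484.

N1* ≈ 178, N2* ≈ 484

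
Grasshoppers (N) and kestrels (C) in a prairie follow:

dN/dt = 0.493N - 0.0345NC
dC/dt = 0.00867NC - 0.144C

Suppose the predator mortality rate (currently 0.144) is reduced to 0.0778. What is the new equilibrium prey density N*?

At the interior fixed point, setting dC/dt = 0 with C > 0 fixes N* = (predator death rate)/(NC coefficient) — independent of the other coefficients.
With the change, N* = 0.0778/0.00867 = 8.97; it falls from 16.6.

N* ≈ 8.97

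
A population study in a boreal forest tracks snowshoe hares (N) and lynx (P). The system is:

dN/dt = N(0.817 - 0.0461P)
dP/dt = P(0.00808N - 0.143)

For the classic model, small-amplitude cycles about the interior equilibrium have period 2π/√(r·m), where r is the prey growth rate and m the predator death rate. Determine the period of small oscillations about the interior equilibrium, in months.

T ≈ 18.4 months

Here r = 0.817 and m = 0.143, so r·m = 0.117.
ω = √0.117 = 0.342 per month, hence T = 2π/ω ≈ 18.4 months.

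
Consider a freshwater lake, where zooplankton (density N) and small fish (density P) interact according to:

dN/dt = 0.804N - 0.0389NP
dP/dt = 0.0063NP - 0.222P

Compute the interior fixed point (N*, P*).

Set dP/dt = 0 with P > 0: 0.0063N - 0.222 = 0, so N* = 0.222/0.0063 = 35.2.
Set dN/dt = 0 with N > 0: 0.804 - 0.0389P = 0, so P* = 0.804/0.0389 = 20.7.

N* ≈ 35.2, P* ≈ 20.7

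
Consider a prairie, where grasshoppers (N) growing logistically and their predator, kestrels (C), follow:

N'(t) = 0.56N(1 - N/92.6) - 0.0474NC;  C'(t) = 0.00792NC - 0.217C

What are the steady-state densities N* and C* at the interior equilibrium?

N* ≈ 27.4, C* ≈ 8.32

From dC/dt = 0 with C > 0: 0.00792N* = 0.217, so N* = 27.4.
Substitute into dN/dt = 0: 0.56(1 - 27.4/92.6) = 0.0474C*.
The bracket is 0.704, giving C* = 0.394/0.0474 = 8.32.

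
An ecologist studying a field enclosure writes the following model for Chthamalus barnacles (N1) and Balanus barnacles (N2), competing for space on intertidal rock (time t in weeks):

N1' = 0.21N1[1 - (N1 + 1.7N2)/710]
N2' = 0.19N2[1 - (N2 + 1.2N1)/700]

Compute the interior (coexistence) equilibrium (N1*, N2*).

N1* ≈ 462, N2* ≈ 146

Setting both brackets to zero gives the nullclines N1 + 1.7N2 = 710 and 1.2N1 + N2 = 700.
Substituting N2 = 700 - 1.2N1 into the first: N1(1 - 1.7·1.2) = 710 - 1.7·700.
So N1* = -480/-1.04 = 462, and then N2* = 700 - 1.2·462 = 146.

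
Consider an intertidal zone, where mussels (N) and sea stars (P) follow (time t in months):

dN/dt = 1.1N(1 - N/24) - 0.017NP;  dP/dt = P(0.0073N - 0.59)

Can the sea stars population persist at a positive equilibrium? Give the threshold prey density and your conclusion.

The predator equation gives dP/dt > 0 only when N > 0.59/0.0073 = 80.8.
Without the predator, N → K = 24. Since 24 < 80.8, the predator cannot invade.

Threshold N = 80.8; K < 80.8, so no, the predator goes extinct.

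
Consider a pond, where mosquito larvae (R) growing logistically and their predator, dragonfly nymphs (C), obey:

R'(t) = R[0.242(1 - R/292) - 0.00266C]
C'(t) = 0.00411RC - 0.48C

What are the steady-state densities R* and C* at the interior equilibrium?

From dC/dt = 0 with C > 0: 0.00411R* = 0.48, so R* = 117.
Substitute into dR/dt = 0: 0.242(1 - 117/292) = 0.00266C*.
The bracket is 0.6, giving C* = 0.145/0.00266 = 54.6.

R* ≈ 117, C* ≈ 54.6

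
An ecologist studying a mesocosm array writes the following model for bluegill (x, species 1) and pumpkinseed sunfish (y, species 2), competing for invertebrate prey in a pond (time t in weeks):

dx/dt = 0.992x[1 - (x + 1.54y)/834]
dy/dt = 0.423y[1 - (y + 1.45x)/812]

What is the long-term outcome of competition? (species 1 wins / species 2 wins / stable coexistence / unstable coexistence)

unstable coexistence (outcome depends on initial conditions)

Compare the nullcline intercepts: K1/α12 = 834/1.54 = 542 < K2 = 812; K2/α21 = 812/1.45 = 560 < K1 = 834.
Since both are reversed, neither can invade when rare; the interior point is a saddle.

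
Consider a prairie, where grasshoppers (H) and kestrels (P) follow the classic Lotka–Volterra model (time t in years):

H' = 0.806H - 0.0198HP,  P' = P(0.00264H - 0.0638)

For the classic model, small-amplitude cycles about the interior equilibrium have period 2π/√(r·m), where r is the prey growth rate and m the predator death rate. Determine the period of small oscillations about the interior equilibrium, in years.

T ≈ 27.7 years

Here r = 0.806 and m = 0.0638, so r·m = 0.0514.
ω = √0.0514 = 0.227 per year, hence T = 2π/ω ≈ 27.7 years.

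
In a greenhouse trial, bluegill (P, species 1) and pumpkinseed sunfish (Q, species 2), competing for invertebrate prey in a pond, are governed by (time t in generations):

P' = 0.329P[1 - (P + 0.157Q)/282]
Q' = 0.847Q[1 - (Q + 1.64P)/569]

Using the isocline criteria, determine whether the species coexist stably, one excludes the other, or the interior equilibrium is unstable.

Compare the nullcline intercepts: K1/α12 = 282/0.157 = 1800 > K2 = 569; K2/α21 = 569/1.64 = 347 > K1 = 282.
Since both inequalities hold, each species can invade when rare, so the interior equilibrium is stable.

stable coexistence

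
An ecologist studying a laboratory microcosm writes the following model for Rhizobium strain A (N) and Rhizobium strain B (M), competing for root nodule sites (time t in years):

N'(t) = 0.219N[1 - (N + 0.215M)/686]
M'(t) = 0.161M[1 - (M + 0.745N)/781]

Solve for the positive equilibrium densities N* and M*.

Setting both brackets to zero gives the nullclines N + 0.215M = 686 and 0.745N + M = 781.
Substituting M = 781 - 0.745N into the first: N(1 - 0.215·0.745) = 686 - 0.215·781.
So N* = 518/0.84 = 617, and then M* = 781 - 0.745·617 = 321.

N* ≈ 617, M* ≈ 321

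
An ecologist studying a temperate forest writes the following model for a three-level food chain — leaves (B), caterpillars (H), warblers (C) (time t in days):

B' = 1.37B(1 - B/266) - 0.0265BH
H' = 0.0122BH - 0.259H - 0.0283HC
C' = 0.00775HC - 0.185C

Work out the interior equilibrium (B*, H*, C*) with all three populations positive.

B* ≈ 143, H* ≈ 23.9, C* ≈ 52.6

From dC/dt = 0: 0.00775H* = 0.185, so H* = 23.9.
From dB/dt = 0: 1.37(1 - B*/266) = 0.0265·23.9, giving B* = 266·(1 - 0.462) = 143.
From dH/dt = 0: 0.0122·143 - 0.259 = 0.0283C*, so C* = 1.49/0.0283 = 52.6.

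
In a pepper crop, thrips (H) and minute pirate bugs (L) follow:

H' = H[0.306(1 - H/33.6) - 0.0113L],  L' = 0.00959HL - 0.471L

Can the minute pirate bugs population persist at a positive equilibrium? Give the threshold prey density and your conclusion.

Threshold H = 49.1; K < 49.1, so no, the predator goes extinct.

The predator equation gives dL/dt > 0 only when H > 0.471/0.00959 = 49.1.
Without the predator, H → K = 33.6. Since 33.6 < 49.1, the predator cannot invade.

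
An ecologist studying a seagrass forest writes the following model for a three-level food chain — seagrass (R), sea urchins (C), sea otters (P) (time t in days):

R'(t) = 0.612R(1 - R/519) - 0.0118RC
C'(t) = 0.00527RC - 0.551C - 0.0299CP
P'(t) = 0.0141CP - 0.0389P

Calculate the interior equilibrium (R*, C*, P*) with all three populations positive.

From dP/dt = 0: 0.0141C* = 0.0389, so C* = 2.76.
From dR/dt = 0: 0.612(1 - R*/519) = 0.0118·2.76, giving R* = 519·(1 - 0.0532) = 491.
From dC/dt = 0: 0.00527·491 - 0.551 = 0.0299P*, so P* = 2.04/0.0299 = 68.2.

R* ≈ 491, C* ≈ 2.76, P* ≈ 68.2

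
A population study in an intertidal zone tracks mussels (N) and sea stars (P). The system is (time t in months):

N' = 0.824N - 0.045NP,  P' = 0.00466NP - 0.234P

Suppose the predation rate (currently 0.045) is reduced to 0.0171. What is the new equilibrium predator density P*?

At the interior fixed point, setting dN/dt = 0 with N > 0 fixes P* = (prey growth rate)/(NP coefficient) — independent of the other coefficients.
With the change, P* = 0.824/0.0171 = 48.2; it rises from 18.3.

P* ≈ 48.2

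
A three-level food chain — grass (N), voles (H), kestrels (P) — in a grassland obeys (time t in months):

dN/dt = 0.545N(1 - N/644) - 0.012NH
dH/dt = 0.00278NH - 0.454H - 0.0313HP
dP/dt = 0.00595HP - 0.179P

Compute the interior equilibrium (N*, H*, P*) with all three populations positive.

N* ≈ 217, H* ≈ 30.1, P* ≈ 4.81

From dP/dt = 0: 0.00595H* = 0.179, so H* = 30.1.
From dN/dt = 0: 0.545(1 - N*/644) = 0.012·30.1, giving N* = 644·(1 - 0.662) = 217.
From dH/dt = 0: 0.00278·217 - 0.454 = 0.0313P*, so P* = 0.15/0.0313 = 4.81.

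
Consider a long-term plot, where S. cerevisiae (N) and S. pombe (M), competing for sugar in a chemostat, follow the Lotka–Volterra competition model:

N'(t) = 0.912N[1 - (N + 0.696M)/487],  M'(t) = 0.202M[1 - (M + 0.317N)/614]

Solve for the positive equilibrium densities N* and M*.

N* ≈ 76.5, M* ≈ 590

Setting both brackets to zero gives the nullclines N + 0.696M = 487 and 0.317N + M = 614.
Substituting M = 614 - 0.317N into the first: N(1 - 0.696·0.317) = 487 - 0.696·614.
So N* = 59.7/0.779 = 76.5, and then M* = 614 - 0.317·76.5 = 590.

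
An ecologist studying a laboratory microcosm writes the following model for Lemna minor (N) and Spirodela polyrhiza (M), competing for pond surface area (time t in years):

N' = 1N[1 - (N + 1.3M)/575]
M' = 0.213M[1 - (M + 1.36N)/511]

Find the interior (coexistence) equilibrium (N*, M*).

N* ≈ 116, M* ≈ 353

Setting both brackets to zero gives the nullclines N + 1.3M = 575 and 1.36N + M = 511.
Substituting M = 511 - 1.36N into the first: N(1 - 1.3·1.36) = 575 - 1.3·511.
So N* = -89.3/-0.768 = 116, and then M* = 511 - 1.36·116 = 353.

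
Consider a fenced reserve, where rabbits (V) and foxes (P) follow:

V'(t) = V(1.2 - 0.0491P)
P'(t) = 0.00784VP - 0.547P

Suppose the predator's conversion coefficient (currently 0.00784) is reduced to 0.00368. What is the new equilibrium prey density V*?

V* ≈ 149

At the interior fixed point, setting dP/dt = 0 with P > 0 fixes V* = (predator death rate)/(VP coefficient) — independent of the other coefficients.
With the change, V* = 0.547/0.00368 = 149; it rises from 69.8.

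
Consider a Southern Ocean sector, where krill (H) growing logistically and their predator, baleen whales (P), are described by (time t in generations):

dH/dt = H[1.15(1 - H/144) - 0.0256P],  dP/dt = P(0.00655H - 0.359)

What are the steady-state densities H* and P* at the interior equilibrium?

H* ≈ 54.8, P* ≈ 27.8

From dP/dt = 0 with P > 0: 0.00655H* = 0.359, so H* = 54.8.
Substitute into dH/dt = 0: 1.15(1 - 54.8/144) = 0.0256P*.
The bracket is 0.619, giving P* = 0.712/0.0256 = 27.8.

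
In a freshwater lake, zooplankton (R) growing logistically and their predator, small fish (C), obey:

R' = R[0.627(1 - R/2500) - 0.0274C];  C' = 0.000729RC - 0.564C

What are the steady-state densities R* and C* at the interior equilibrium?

From dC/dt = 0 with C > 0: 0.000729R* = 0.564, so R* = 774.
Substitute into dR/dt = 0: 0.627(1 - 774/2500) = 0.0274C*.
The bracket is 0.691, giving C* = 0.433/0.0274 = 15.8.

R* ≈ 774, C* ≈ 15.8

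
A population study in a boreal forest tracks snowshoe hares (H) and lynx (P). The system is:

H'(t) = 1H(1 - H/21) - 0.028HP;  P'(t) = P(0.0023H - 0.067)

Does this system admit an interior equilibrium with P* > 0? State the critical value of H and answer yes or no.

The predator equation gives dP/dt > 0 only when H > 0.067/0.0023 = 29.1.
Without the predator, H → K = 21. Since 21 < 29.1, the predator cannot invade.

Threshold H = 29.1; K < 29.1, so no, the predator goes extinct.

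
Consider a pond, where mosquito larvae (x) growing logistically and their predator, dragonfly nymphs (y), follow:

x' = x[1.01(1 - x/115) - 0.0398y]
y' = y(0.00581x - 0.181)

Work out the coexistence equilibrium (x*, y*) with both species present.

x* ≈ 31.2, y* ≈ 18.5

From dy/dt = 0 with y > 0: 0.00581x* = 0.181, so x* = 31.2.
Substitute into dx/dt = 0: 1.01(1 - 31.2/115) = 0.0398y*.
The bracket is 0.729, giving y* = 0.736/0.0398 = 18.5.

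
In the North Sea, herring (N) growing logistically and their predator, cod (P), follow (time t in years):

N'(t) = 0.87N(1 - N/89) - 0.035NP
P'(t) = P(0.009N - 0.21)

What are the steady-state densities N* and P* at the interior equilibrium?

From dP/dt = 0 with P > 0: 0.009N* = 0.21, so N* = 23.3.
Substitute into dN/dt = 0: 0.87(1 - 23.3/89) = 0.035P*.
The bracket is 0.738, giving P* = 0.642/0.035 = 18.3.

N* ≈ 23.3, P* ≈ 18.3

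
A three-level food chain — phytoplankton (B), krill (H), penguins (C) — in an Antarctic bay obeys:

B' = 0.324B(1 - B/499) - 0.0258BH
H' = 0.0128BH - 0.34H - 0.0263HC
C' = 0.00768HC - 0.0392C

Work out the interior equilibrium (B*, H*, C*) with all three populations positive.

B* ≈ 296, H* ≈ 5.1, C* ≈ 131

From dC/dt = 0: 0.00768H* = 0.0392, so H* = 5.1.
From dB/dt = 0: 0.324(1 - B*/499) = 0.0258·5.1, giving B* = 499·(1 - 0.406) = 296.
From dH/dt = 0: 0.0128·296 - 0.34 = 0.0263C*, so C* = 3.45/0.0263 = 131.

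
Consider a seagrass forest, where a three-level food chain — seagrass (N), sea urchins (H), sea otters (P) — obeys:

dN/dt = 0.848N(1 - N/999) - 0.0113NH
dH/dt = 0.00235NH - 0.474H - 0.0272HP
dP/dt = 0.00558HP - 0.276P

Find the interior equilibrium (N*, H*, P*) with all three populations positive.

N* ≈ 341, H* ≈ 49.5, P* ≈ 12

From dP/dt = 0: 0.00558H* = 0.276, so H* = 49.5.
From dN/dt = 0: 0.848(1 - N*/999) = 0.0113·49.5, giving N* = 999·(1 - 0.659) = 341.
From dH/dt = 0: 0.00235·341 - 0.474 = 0.0272P*, so P* = 0.326/0.0272 = 12.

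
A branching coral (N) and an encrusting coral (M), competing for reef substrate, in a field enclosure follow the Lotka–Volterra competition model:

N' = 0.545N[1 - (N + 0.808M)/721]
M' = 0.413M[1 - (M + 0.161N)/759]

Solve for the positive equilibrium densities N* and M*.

Setting both brackets to zero gives the nullclines N + 0.808M = 721 and 0.161N + M = 759.
Substituting M = 759 - 0.161N into the first: N(1 - 0.808·0.161) = 721 - 0.808·759.
So N* = 108/0.87 = 124, and then M* = 759 - 0.161·124 = 739.

N* ≈ 124, M* ≈ 739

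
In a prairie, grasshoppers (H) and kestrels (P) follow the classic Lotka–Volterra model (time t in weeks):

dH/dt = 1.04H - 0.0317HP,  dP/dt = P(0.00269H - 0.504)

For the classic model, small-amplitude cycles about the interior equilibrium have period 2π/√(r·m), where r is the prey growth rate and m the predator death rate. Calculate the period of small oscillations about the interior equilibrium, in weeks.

Here r = 1.04 and m = 0.504, so r·m = 0.524.
ω = √0.524 = 0.724 per week, hence T = 2π/ω ≈ 8.68 weeks.

T ≈ 8.68 weeks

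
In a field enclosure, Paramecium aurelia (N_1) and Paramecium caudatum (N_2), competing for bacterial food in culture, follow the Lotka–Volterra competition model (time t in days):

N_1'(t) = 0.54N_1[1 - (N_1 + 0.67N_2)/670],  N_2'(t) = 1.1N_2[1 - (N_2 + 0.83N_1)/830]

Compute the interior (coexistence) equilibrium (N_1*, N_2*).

Setting both brackets to zero gives the nullclines N_1 + 0.67N_2 = 670 and 0.83N_1 + N_2 = 830.
Substituting N_2 = 830 - 0.83N_1 into the first: N_1(1 - 0.67·0.83) = 670 - 0.67·830.
So N_1* = 114/0.444 = 257, and then N_2* = 830 - 0.83·257 = 617.

N_1* ≈ 257, N_2* ≈ 617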